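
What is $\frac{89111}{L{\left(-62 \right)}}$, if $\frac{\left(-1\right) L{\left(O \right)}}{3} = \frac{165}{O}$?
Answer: $\frac{502262}{45} \approx 11161.0$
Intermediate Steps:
$L{\left(O \right)} = - \frac{495}{O}$ ($L{\left(O \right)} = - 3 \frac{165}{O} = - \frac{495}{O}$)
$\frac{89111}{L{\left(-62 \right)}} = \frac{89111}{\left(-495\right) \frac{1}{-62}} = \frac{89111}{\left(-495\right) \left(- \frac{1}{62}\right)} = \frac{89111}{\frac{495}{62}} = 89111 \cdot \frac{62}{495} = \frac{502262}{45}$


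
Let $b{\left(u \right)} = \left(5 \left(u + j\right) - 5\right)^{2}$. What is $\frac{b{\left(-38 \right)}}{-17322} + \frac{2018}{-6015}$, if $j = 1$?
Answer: $- \frac{42016216}{17365305} \approx -2.4195$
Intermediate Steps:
$b{\left(u \right)} = 25 u^{2}$ ($b{\left(u \right)} = \left(5 \left(u + 1\right) - 5\right)^{2} = \left(5 \left(1 + u\right) - 5\right)^{2} = \left(\left(5 + 5 u\right) - 5\right)^{2} = \left(5 u\right)^{2} = 25 u^{2}$)
$\frac{b{\left(-38 \right)}}{-17322} + \frac{2018}{-6015} = \frac{25 \left(-38\right)^{2}}{-17322} + \frac{2018}{-6015} = 25 \cdot 1444 \left(- \frac{1}{17322}\right) + 2018 \left(- \frac{1}{6015}\right) = 36100 \left(- \frac{1}{17322}\right) - \frac{2018}{6015} = - \frac{18050}{8661} - \frac{2018}{6015} = - \frac{42016216}{17365305}$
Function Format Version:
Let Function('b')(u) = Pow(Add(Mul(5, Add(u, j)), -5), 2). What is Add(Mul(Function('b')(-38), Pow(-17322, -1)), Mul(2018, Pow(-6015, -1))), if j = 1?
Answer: Rational(-42016216, 17365305) ≈ -2.4195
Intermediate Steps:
Function('b')(u) = Mul(25, Pow(u, 2)) (Function('b')(u) = Pow(Add(Mul(5, Add(u, 1)), -5), 2) = Pow(Add(Mul(5, Add(1, u)), -5), 2) = Pow(Add(Add(5, Mul(5, u)), -5), 2) = Pow(Mul(5, u), 2) = Mul(25, Pow(u, 2)))
Add(Mul(Function('b')(-38), Pow(-17322, -1)), Mul(2018, Pow(-6015, -1))) = Add(Mul(Mul(25, Pow(-38, 2)), Pow(-17322, -1)), Mul(2018, Pow(-6015, -1))) = Add(Mul(Mul(25, 1444), Rational(-1, 17322)), Mul(2018, Rational(-1, 6015))) = Add(Mul(36100, Rational(-1, 17322)), Rational(-2018, 6015)) = Add(Rational(-18050, 8661), Rational(-2018, 6015)) = Rational(-42016216, 17365305)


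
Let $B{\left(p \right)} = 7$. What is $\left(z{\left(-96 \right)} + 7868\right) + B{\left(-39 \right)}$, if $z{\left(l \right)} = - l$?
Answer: $7971$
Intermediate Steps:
$\left(z{\left(-96 \right)} + 7868\right) + B{\left(-39 \right)} = \left(\left(-1\right) \left(-96\right) + 7868\right) + 7 = \left(96 + 7868\right) + 7 = 7964 + 7 = 7971$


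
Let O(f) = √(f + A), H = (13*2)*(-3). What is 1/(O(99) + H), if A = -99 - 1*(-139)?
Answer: -78/5945 - √139/5945 ≈ -0.015103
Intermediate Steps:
H = -78 (H = 26*(-3) = -78)
A = 40 (A = -99 + 139 = 40)
O(f) = √(40 + f) (O(f) = √(f + 40) = √(40 + f))
1/(O(99) + H) = 1/(√(40 + 99) - 78) = 1/(√139 - 78) = 1/(-78 + √139)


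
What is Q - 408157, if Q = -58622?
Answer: -466779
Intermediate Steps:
Q - 408157 = -58622 - 408157 = -466779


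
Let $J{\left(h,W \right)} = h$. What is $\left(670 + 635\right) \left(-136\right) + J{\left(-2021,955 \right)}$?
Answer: $-179501$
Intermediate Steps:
$\left(670 + 635\right) \left(-136\right) + J{\left(-2021,955 \right)} = \left(670 + 635\right) \left(-136\right) - 2021 = 1305 \left(-136\right) - 2021 = -177480 - 2021 = -179501$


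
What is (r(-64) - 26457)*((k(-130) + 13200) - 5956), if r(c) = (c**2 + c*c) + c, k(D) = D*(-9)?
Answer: -154220206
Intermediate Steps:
k(D) = -9*D
r(c) = c + 2*c**2 (r(c) = (c**2 + c**2) + c = 2*c**2 + c = c + 2*c**2)
(r(-64) - 26457)*((k(-130) + 13200) - 5956) = (-64*(1 + 2*(-64)) - 26457)*((-9*(-130) + 13200) - 5956) = (-64*(1 - 128) - 26457)*((1170 + 13200) - 5956) = (-64*(-127) - 26457)*(14370 - 5956) = (8128 - 26457)*8414 = -18329*8414 = -154220206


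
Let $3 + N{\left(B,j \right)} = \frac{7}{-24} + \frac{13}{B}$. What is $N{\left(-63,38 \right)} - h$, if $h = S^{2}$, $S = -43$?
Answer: $- \frac{933659}{504} \approx -1852.5$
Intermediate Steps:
$N{\left(B,j \right)} = - \frac{79}{24} + \frac{13}{B}$ ($N{\left(B,j \right)} = -3 + \left(\frac{7}{-24} + \frac{13}{B}\right) = -3 + \left(7 \left(- \frac{1}{24}\right) + \frac{13}{B}\right) = -3 - \left(\frac{7}{24} - \frac{13}{B}\right) = - \frac{79}{24} + \frac{13}{B}$)
$h = 1849$ ($h = \left(-43\right)^{2} = 1849$)
$N{\left(-63,38 \right)} - h = \left(- \frac{79}{24} + \frac{13}{-63}\right) - 1849 = \left(- \frac{79}{24} + 13 \left(- \frac{1}{63}\right)\right) - 1849 = \left(- \frac{79}{24} - \frac{13}{63}\right) - 1849 = - \frac{1763}{504} - 1849 = - \frac{933659}{504}$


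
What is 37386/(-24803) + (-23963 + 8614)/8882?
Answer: -712763699/220300246 ≈ -3.2354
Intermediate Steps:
37386/(-24803) + (-23963 + 8614)/8882 = 37386*(-1/24803) - 15349*1/8882 = -37386/24803 - 15349/8882 = -712763699/220300246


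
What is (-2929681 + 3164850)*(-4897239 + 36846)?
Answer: -1143013761417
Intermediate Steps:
(-2929681 + 3164850)*(-4897239 + 36846) = 235169*(-4860393) = -1143013761417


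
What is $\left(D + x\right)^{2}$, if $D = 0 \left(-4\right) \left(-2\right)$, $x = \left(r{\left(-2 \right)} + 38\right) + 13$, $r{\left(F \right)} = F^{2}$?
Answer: $3025$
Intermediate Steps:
$x = 55$ ($x = \left(\left(-2\right)^{2} + 38\right) + 13 = \left(4 + 38\right) + 13 = 42 + 13 = 55$)
$D = 0$ ($D = 0 \left(-2\right) = 0$)
$\left(D + x\right)^{2} = \left(0 + 55\right)^{2} = 55^{2} = 3025$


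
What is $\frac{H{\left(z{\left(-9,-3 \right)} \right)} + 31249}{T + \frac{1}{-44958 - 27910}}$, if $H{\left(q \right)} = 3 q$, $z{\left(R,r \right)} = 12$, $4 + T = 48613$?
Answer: $\frac{2279675380}{3542040611} \approx 0.64361$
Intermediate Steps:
$T = 48609$ ($T = -4 + 48613 = 48609$)
$\frac{H{\left(z{\left(-9,-3 \right)} \right)} + 31249}{T + \frac{1}{-44958 - 27910}} = \frac{3 \cdot 12 + 31249}{48609 + \frac{1}{-44958 - 27910}} = \frac{36 + 31249}{48609 + \frac{1}{-72868}} = \frac{31285}{48609 - \frac{1}{72868}} = \frac{31285}{\frac{3542040611}{72868}} = 31285 \cdot \frac{72868}{3542040611} = \frac{2279675380}{3542040611}$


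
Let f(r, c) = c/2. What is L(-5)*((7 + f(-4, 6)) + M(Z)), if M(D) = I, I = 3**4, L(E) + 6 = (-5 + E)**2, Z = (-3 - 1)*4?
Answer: 8554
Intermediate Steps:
Z = -16 (Z = -4*4 = -16)
L(E) = -6 + (-5 + E)**2
f(r, c) = c/2 (f(r, c) = c*(1/2) = c/2)
I = 81
M(D) = 81
L(-5)*((7 + f(-4, 6)) + M(Z)) = (-6 + (-5 - 5)**2)*((7 + (1/2)*6) + 81) = (-6 + (-10)**2)*((7 + 3) + 81) = (-6 + 100)*(10 + 81) = 94*91 = 8554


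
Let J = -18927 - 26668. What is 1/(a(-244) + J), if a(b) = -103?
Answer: -1/45698 ≈ -2.1883e-5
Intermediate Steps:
J = -45595
1/(a(-244) + J) = 1/(-103 - 45595) = 1/(-45698) = -1/45698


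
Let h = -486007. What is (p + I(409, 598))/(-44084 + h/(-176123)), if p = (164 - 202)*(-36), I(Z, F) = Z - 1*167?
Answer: -56711606/1552744065 ≈ -0.036523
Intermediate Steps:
I(Z, F) = -167 + Z (I(Z, F) = Z - 167 = -167 + Z)
p = 1368 (p = -38*(-36) = 1368)
(p + I(409, 598))/(-44084 + h/(-176123)) = (1368 + (-167 + 409))/(-44084 - 486007/(-176123)) = (1368 + 242)/(-44084 - 486007*(-1/176123)) = 1610/(-44084 + 486007/176123) = 1610/(-7763720325/176123) = 1610*(-176123/7763720325) = -56711606/1552744065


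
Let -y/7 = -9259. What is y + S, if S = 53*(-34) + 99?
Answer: 63110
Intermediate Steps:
y = 64813 (y = -7*(-9259) = 64813)
S = -1703 (S = -1802 + 99 = -1703)
y + S = 64813 - 1703 = 63110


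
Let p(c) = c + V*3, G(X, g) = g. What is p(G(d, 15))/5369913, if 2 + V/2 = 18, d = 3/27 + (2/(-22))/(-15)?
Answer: 37/1789971 ≈ 2.0671e-5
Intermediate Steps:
d = 58/495 (d = 3*(1/27) + (2*(-1/22))*(-1/15) = ⅑ - 1/11*(-1/15) = ⅑ + 1/165 = 58/495 ≈ 0.11717)
V = 32 (V = -4 + 2*18 = -4 + 36 = 32)
p(c) = 96 + c (p(c) = c + 32*3 = c + 96 = 96 + c)
p(G(d, 15))/5369913 = (96 + 15)/5369913 = 111*(1/5369913) = 37/1789971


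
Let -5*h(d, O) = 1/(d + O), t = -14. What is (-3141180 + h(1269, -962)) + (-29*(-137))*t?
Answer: -4907091071/1535 ≈ -3.1968e+6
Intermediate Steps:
h(d, O) = -1/(5*(O + d)) (h(d, O) = -1/(5*(d + O)) = -1/(5*(O + d)))
(-3141180 + h(1269, -962)) + (-29*(-137))*t = (-3141180 - 1/(5*(-962) + 5*1269)) - 29*(-137)*(-14) = (-3141180 - 1/(-4810 + 6345)) + 3973*(-14) = (-3141180 - 1/1535) - 55622 = -4821711301/1535 - 55622 = -4907091071/1535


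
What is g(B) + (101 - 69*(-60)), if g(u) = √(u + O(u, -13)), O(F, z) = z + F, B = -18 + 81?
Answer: 4241 + √113 ≈ 4251.6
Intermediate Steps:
B = 63
O(F, z) = F + z
g(u) = √(-13 + 2*u) (g(u) = √(u + (u - 13)) = √(u + (-13 + u)) = √(-13 + 2*u))
g(B) + (101 - 69*(-60)) = √(-13 + 2*63) + (101 - 69*(-60)) = √(-13 + 126) + (101 + 4140) = √113 + 4241 = 4241 + √113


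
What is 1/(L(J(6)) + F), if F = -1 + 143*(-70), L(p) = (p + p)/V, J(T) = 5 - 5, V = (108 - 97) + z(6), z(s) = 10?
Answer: -1/10011 ≈ -9.9890e-5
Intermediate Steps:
V = 21 (V = (108 - 97) + 10 = 11 + 10 = 21)
J(T) = 0
L(p) = 2*p/21 (L(p) = (p + p)/21 = (2*p)*(1/21) = 2*p/21)
F = -10011 (F = -1 - 10010 = -10011)
1/(L(J(6)) + F) = 1/((2/21)*0 - 10011) = 1/(0 - 10011) = 1/(-10011) = -1/10011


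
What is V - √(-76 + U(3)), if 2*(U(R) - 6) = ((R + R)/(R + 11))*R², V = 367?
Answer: 367 - I*√13342/14 ≈ 367.0 - 8.2505*I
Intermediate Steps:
U(R) = 6 + R³/(11 + R) (U(R) = 6 + (((R + R)/(R + 11))*R²)/2 = 6 + (((2*R)/(11 + R))*R²)/2 = 6 + ((2*R/(11 + R))*R²)/2 = 6 + (2*R³/(11 + R))/2 = 6 + R³/(11 + R))
V - √(-76 + U(3)) = 367 - √(-76 + (66 + 3³ + 6*3)/(11 + 3)) = 367 - √(-76 + (66 + 27 + 18)/14) = 367 - √(-76 + (1/14)*111) = 367 - √(-76 + 111/14) = 367 - √(-953/14) = 367 - I*√13342/14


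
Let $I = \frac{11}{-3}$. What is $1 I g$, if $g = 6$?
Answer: $-22$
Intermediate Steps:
$I = - \frac{11}{3}$ ($I = 11 \left(- \frac{1}{3}\right) = - \frac{11}{3} \approx -3.6667$)
$1 I g = 1 \left(- \frac{11}{3}\right) 6 = \left(- \frac{11}{3}\right) 6 = -22$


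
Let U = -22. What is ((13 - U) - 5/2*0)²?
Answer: 1225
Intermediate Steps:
((13 - U) - 5/2*0)² = ((13 - 1*(-22)) - 5/2*0)² = ((13 + 22) - 5/2*0)² = (35 - 5*½*0)² = (35 - 5/2*0)² = (35 + 0)² = 35² = 1225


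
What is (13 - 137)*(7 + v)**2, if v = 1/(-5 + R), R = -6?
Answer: -716224/121 ≈ -5919.2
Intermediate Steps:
v = -1/11 (v = 1/(-5 - 6) = 1/(-11) = -1/11 ≈ -0.090909)
(13 - 137)*(7 + v)**2 = (13 - 137)*(7 - 1/11)**2 = -124*(76/11)**2 = -124*5776/121 = -716224/121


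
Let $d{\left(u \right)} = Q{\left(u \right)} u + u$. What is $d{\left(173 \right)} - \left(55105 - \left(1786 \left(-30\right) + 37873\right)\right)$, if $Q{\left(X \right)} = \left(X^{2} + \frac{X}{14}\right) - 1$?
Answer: $\frac{71526599}{14} \approx 5.109 \cdot 10^{6}$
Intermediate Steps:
$Q{\left(X \right)} = -1 + X^{2} + \frac{X}{14}$ ($Q{\left(X \right)} = \left(X^{2} + \frac{X}{14}\right) - 1 = -1 + X^{2} + \frac{X}{14}$)
$d{\left(u \right)} = u + u \left(-1 + u^{2} + \frac{u}{14}\right)$ ($d{\left(u \right)} = \left(-1 + u^{2} + \frac{u}{14}\right) u + u = u \left(-1 + u^{2} + \frac{u}{14}\right) + u = u + u \left(-1 + u^{2} + \frac{u}{14}\right)$)
$d{\left(173 \right)} - \left(55105 - \left(1786 \left(-30\right) + 37873\right)\right) = 173^{2} \left(\frac{1}{14} + 173\right) - \left(55105 - \left(1786 \left(-30\right) + 37873\right)\right) = 29929 \cdot \frac{2423}{14} - \left(55105 - \left(-53580 + 37873\right)\right) = \frac{72517967}{14} - \left(55105 - -15707\right) = \frac{72517967}{14} - \left(55105 + 15707\right) = \frac{72517967}{14} - 70812 = \frac{71526599}{14}$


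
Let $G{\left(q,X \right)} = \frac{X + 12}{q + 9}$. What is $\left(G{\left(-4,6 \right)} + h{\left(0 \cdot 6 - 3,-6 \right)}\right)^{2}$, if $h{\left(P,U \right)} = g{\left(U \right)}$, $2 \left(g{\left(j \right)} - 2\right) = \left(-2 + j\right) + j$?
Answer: $\frac{49}{25} \approx 1.96$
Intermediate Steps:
$G{\left(q,X \right)} = \frac{12 + X}{9 + q}$
$g{\left(j \right)} = 1 + j$ ($g{\left(j \right)} = 2 + \frac{\left(-2 + j\right) + j}{2} = 2 + \frac{-2 + 2 j}{2} = 2 + \left(-1 + j\right) = 1 + j$)
$h{\left(P,U \right)} = 1 + U$
$\left(G{\left(-4,6 \right)} + h{\left(0 \cdot 6 - 3,-6 \right)}\right)^{2} = \left(\frac{12 + 6}{9 - 4} + \left(1 - 6\right)\right)^{2} = \left(\frac{1}{5} \cdot 18 - 5\right)^{2} = \left(\frac{18}{5} - 5\right)^{2} = \left(- \frac{7}{5}\right)^{2} = \frac{49}{25}$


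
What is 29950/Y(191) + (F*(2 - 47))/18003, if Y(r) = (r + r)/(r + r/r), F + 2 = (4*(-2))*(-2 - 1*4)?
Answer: 17253943410/1146191 ≈ 15053.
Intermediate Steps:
F = 46 (F = -2 + (4*(-2))*(-2 - 1*4) = -2 - 8*(-2 - 4) = -2 - 8*(-6) = -2 + 48 = 46)
Y(r) = 2*r/(1 + r) (Y(r) = (2*r)/(r + 1) = (2*r)/(1 + r) = 2*r/(1 + r))
29950/Y(191) + (F*(2 - 47))/18003 = 29950/((2*191/(1 + 191))) + (46*(2 - 47))/18003 = 29950/((2*191/192)) + (46*(-45))*(1/18003) = 29950/((2*191*(1/192))) - 2070*1/18003 = 29950/(191/96) - 690/6001 = 29950*(96/191) - 690/6001 = 2875200/191 - 690/6001 = 17253943410/1146191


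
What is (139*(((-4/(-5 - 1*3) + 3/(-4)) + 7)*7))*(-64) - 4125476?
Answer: -4545812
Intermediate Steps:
(139*(((-4/(-5 - 1*3) + 3/(-4)) + 7)*7))*(-64) - 4125476 = (139*(((-4/(-5 - 3) + 3*(-1/4)) + 7)*7))*(-64) - 4125476 = (139*(((-4/(-8) - 3/4) + 7)*7))*(-64) - 4125476 = (139*(((-4*(-1/8) - 3/4) + 7)*7))*(-64) - 4125476 = (139*(((1/2 - 3/4) + 7)*7))*(-64) - 4125476 = (139*((-1/4 + 7)*7))*(-64) - 4125476 = (139*((27/4)*7))*(-64) - 4125476 = (139*(189/4))*(-64) - 4125476 = (26271/4)*(-64) - 4125476 = -420336 - 4125476 = -4545812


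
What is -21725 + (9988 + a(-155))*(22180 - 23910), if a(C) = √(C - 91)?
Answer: -17300965 - 1730*I*√246 ≈ -1.7301e+7 - 27134.0*I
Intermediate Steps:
a(C) = √(-91 + C)
-21725 + (9988 + a(-155))*(22180 - 23910) = -21725 + (9988 + √(-91 - 155))*(22180 - 23910) = -21725 + (9988 + √(-246))*(-1730) = -21725 + (9988 + I*√246)*(-1730) = -21725 + (-17279240 - 1730*I*√246) = -17300965 - 1730*I*√246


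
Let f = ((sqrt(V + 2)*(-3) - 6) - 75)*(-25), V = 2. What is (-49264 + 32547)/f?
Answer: -16717/2175 ≈ -7.6860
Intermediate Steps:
f = 2175 (f = ((sqrt(2 + 2)*(-3) - 6) - 75)*(-25) = ((sqrt(4)*(-3) - 6) - 75)*(-25) = ((2*(-3) - 6) - 75)*(-25) = ((-6 - 6) - 75)*(-25) = (-12 - 75)*(-25) = -87*(-25) = 2175)
(-49264 + 32547)/f = (-49264 + 32547)/2175 = -16717*1/2175 = -16717/2175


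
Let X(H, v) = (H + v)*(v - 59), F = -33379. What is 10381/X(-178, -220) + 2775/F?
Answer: 38365849/3706470918 ≈ 0.010351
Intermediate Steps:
X(H, v) = (-59 + v)*(H + v) (X(H, v) = (H + v)*(-59 + v) = (-59 + v)*(H + v))
10381/X(-178, -220) + 2775/F = 10381/((-220)² - 59*(-178) - 59*(-220) - 178*(-220)) + 2775/(-33379) = 10381/(48400 + 10502 + 12980 + 39160) + 2775*(-1/33379) = 10381/111042 - 2775/33379 = 38365849/3706470918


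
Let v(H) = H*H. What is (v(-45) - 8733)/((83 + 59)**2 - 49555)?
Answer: 2236/9797 ≈ 0.22823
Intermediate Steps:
v(H) = H**2
(v(-45) - 8733)/((83 + 59)**2 - 49555) = ((-45)**2 - 8733)/((83 + 59)**2 - 49555) = (2025 - 8733)/(142**2 - 49555) = -6708/(20164 - 49555) = -6708/(-29391) = -6708*(-1/29391) = 2236/9797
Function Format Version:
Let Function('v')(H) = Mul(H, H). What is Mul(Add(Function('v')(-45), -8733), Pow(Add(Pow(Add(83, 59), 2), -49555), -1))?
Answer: Rational(2236, 9797) ≈ 0.22823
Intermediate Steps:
Function('v')(H) = Pow(H, 2)
Mul(Add(Function('v')(-45), -8733), Pow(Add(Pow(Add(83, 59), 2), -49555), -1)) = Mul(Add(Pow(-45, 2), -8733), Pow(Add(Pow(Add(83, 59), 2), -49555), -1)) = Mul(Add(2025, -8733), Pow(Add(Pow(142, 2), -49555), -1)) = Mul(-6708, Pow(Add(20164, -49555), -1)) = Mul(-6708, Pow(-29391, -1)) = Mul(-6708, Rational(-1, 29391)) = Rational(2236, 9797)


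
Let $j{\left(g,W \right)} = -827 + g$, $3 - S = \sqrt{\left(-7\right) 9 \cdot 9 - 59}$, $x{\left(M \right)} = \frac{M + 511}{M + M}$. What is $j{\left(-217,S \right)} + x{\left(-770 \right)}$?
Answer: $- \frac{229643}{220} \approx -1043.8$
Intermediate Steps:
$x{\left(M \right)} = \frac{511 + M}{2 M}$
$S = 3 - i \sqrt{626}$ ($S = 3 - \sqrt{\left(-7\right) 9 \cdot 9 - 59} = 3 - \sqrt{\left(-63\right) 9 - 59} = 3 - \sqrt{-567 - 59} = 3 - \sqrt{-626} = 3 - i \sqrt{626} \approx 3.0 - 25.02 i$)
$j{\left(-217,S \right)} + x{\left(-770 \right)} = \left(-827 - 217\right) + \frac{511 - 770}{2 \left(-770\right)} = -1044 + \frac{1}{2} \left(- \frac{1}{770}\right) \left(-259\right) = -1044 + \frac{37}{220} = - \frac{229643}{220}$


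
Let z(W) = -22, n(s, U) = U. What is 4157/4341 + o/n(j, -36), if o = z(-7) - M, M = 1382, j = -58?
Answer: 173456/4341 ≈ 39.958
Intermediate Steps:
o = -1404 (o = -22 - 1*1382 = -22 - 1382 = -1404)
4157/4341 + o/n(j, -36) = 4157/4341 - 1404/(-36) = 4157*(1/4341) - 1404*(-1/36) = 4157/4341 + 39 = 173456/4341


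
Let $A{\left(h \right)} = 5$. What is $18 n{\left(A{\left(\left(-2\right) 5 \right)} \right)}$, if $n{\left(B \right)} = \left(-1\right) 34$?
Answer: $-612$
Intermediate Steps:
$n{\left(B \right)} = -34$
$18 n{\left(A{\left(\left(-2\right) 5 \right)} \right)} = 18 \left(-34\right) = -612$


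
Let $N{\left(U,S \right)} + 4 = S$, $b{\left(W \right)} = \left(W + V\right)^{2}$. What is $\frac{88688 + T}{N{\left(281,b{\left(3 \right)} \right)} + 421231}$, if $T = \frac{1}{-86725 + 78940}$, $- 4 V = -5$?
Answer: $\frac{11046977264}{52470284985} \approx 0.21054$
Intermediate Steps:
$V = \frac{5}{4}$ ($V = \left(- \frac{1}{4}\right) \left(-5\right) = \frac{5}{4} \approx 1.25$)
$b{\left(W \right)} = \left(\frac{5}{4} + W\right)^{2}$ ($b{\left(W \right)} = \left(W + \frac{5}{4}\right)^{2} = \left(\frac{5}{4} + W\right)^{2}$)
$N{\left(U,S \right)} = -4 + S$
$T = - \frac{1}{7785}$ ($T = \frac{1}{-7785} = - \frac{1}{7785} \approx -0.00012845$)
$\frac{88688 + T}{N{\left(281,b{\left(3 \right)} \right)} + 421231} = \frac{88688 - \frac{1}{7785}}{\left(-4 + \frac{\left(5 + 4 \cdot 3\right)^{2}}{16}\right) + 421231} = \frac{690436079}{7785 \left(\left(-4 + \frac{\left(5 + 12\right)^{2}}{16}\right) + 421231\right)} = \frac{690436079}{7785 \left(\left(-4 + \frac{17^{2}}{16}\right) + 421231\right)} = \frac{690436079}{7785 \left(\left(-4 + \frac{1}{16} \cdot 289\right) + 421231\right)} = \frac{690436079}{7785 \left(\left(-4 + \frac{289}{16}\right) + 421231\right)} = \frac{690436079}{7785 \left(\frac{225}{16} + 421231\right)} = \frac{690436079}{7785 \cdot \frac{6739921}{16}} = \frac{690436079}{7785} \cdot \frac{16}{6739921} = \frac{11046977264}{52470284985}$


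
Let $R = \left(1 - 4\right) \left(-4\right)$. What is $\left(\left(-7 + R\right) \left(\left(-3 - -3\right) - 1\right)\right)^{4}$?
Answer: $625$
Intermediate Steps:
$R = 12$ ($R = \left(-3\right) \left(-4\right) = 12$)
$\left(\left(-7 + R\right) \left(\left(-3 - -3\right) - 1\right)\right)^{4} = \left(\left(-7 + 12\right) \left(\left(-3 - -3\right) - 1\right)\right)^{4} = \left(5 \left(\left(-3 + 3\right) - 1\right)\right)^{4} = \left(5 \left(0 - 1\right)\right)^{4} = \left(5 \left(-1\right)\right)^{4} = \left(-5\right)^{4} = 625$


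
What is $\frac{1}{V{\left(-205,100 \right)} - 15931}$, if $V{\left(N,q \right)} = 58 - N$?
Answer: $- \frac{1}{15668} \approx -6.3824 \cdot 10^{-5}$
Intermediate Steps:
$\frac{1}{V{\left(-205,100 \right)} - 15931} = \frac{1}{\left(58 - -205\right) - 15931} = \frac{1}{\left(58 + 205\right) - 15931} = \frac{1}{263 - 15931} = \frac{1}{-15668} = - \frac{1}{15668}$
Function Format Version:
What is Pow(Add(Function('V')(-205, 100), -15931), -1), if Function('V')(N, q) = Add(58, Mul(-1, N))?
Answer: Rational(-1, 15668) ≈ -6.3824e-5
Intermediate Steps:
Pow(Add(Function('V')(-205, 100), -15931), -1) = Pow(Add(Add(58, Mul(-1, -205)), -15931), -1) = Pow(Add(Add(58, 205), -15931), -1) = Pow(Add(263, -15931), -1) = Pow(-15668, -1) = Rational(-1, 15668)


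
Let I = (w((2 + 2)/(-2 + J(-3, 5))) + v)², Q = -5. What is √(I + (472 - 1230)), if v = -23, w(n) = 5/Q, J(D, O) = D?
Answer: I*√182 ≈ 13.491*I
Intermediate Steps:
w(n) = -1 (w(n) = 5/(-5) = 5*(-⅕) = -1)
I = 576 (I = (-1 - 23)² = (-24)² = 576)
√(I + (472 - 1230)) = √(576 + (472 - 1230)) = √(576 - 758) = √(-182) = I*√182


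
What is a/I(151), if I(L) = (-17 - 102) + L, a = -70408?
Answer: -8801/4 ≈ -2200.3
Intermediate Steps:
I(L) = -119 + L
a/I(151) = -70408/(-119 + 151) = -70408/32 = -70408*1/32 = -8801/4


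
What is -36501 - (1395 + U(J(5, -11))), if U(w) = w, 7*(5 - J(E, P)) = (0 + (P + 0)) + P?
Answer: -265329/7 ≈ -37904.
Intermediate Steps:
J(E, P) = 5 - 2*P/7 (J(E, P) = 5 - ((0 + (P + 0)) + P)/7 = 5 - ((0 + P) + P)/7 = 5 - (P + P)/7 = 5 - 2*P/7)
-36501 - (1395 + U(J(5, -11))) = -36501 - (1395 + (5 - 2/7*(-11))) = -36501 - (1395 + (5 + 22/7)) = -36501 - (1395 + 57/7) = -36501 - 1*9822/7 = -36501 - 9822/7 = -265329/7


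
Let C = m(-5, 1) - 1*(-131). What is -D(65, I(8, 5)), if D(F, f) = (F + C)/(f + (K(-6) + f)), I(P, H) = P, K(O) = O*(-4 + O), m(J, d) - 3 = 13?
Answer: -53/19 ≈ -2.7895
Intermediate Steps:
m(J, d) = 16 (m(J, d) = 3 + 13 = 16)
C = 147 (C = 16 - 1*(-131) = 16 + 131 = 147)
D(F, f) = (147 + F)/(60 + 2*f) (D(F, f) = (F + 147)/(f + (-6*(-4 - 6) + f)) = (147 + F)/(f + (-6*(-10) + f)) = (147 + F)/(f + (60 + f)) = (147 + F)/(60 + 2*f))
-D(65, I(8, 5)) = -(147 + 65)/(2*(30 + 8)) = -212/(2*38) = -1*53/19 = -53/19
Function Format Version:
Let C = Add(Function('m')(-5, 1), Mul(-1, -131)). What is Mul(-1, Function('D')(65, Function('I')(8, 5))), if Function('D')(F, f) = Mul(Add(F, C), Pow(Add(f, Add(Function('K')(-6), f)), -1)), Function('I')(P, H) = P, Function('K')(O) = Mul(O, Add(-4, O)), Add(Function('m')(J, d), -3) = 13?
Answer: Rational(-53, 19) ≈ -2.7895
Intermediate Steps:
Function('m')(J, d) = 16 (Function('m')(J, d) = Add(3, 13) = 16)
C = 147 (C = Add(16, Mul(-1, -131)) = Add(16, 131) = 147)
Function('D')(F, f) = Mul(Pow(Add(60, Mul(2, f)), -1), Add(147, F)) (Function('D')(F, f) = Mul(Add(F, 147), Pow(Add(f, Add(Mul(-6, Add(-4, -6)), f)), -1)) = Mul(Add(147, F), Pow(Add(f, Add(Mul(-6, -10), f)), -1)) = Mul(Add(147, F), Pow(Add(f, Add(60, f)), -1)) = Mul(Add(147, F), Pow(Add(60, Mul(2, f)), -1)) = Mul(Pow(Add(60, Mul(2, f)), -1), Add(147, F)))
Mul(-1, Function('D')(65, Function('I')(8, 5))) = Mul(-1, Mul(Rational(1, 2), Pow(Add(30, 8), -1), Add(147, 65))) = Mul(-1, Mul(Rational(1, 2), Pow(38, -1), 212)) = Mul(-1, Mul(Rational(1, 2), Rational(1, 38), 212)) = Mul(-1, Rational(53, 19)) = Rational(-53, 19)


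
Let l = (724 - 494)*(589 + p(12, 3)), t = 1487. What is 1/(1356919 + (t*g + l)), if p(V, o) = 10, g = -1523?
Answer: -1/770012 ≈ -1.2987e-6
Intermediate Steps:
l = 137770 (l = (724 - 494)*(589 + 10) = 230*599 = 137770)
1/(1356919 + (t*g + l)) = 1/(1356919 + (1487*(-1523) + 137770)) = 1/(1356919 + (-2264701 + 137770)) = 1/(1356919 - 2126931) = 1/(-770012) = -1/770012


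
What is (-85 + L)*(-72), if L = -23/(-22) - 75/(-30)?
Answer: 64512/11 ≈ 5864.7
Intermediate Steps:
L = 39/11 (L = -23*(-1/22) - 75*(-1/30) = 23/22 + 5/2 = 39/11 ≈ 3.5455)
(-85 + L)*(-72) = (-85 + 39/11)*(-72) = -896/11*(-72) = 64512/11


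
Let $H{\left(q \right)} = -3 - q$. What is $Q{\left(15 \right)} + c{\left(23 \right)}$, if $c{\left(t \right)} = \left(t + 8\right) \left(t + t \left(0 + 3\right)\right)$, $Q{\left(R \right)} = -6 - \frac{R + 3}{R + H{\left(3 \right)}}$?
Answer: $2844$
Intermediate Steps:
$Q{\left(R \right)} = -6 - \frac{3 + R}{-6 + R}$ ($Q{\left(R \right)} = -6 - \frac{R + 3}{R - 6} = -6 - \frac{3 + R}{R - 6} = -6 - \frac{3 + R}{-6 + R}$)
$c{\left(t \right)} = 4 t \left(8 + t\right)$ ($c{\left(t \right)} = \left(8 + t\right) \left(t + t 3\right) = \left(8 + t\right) \left(t + 3 t\right) = \left(8 + t\right) 4 t = 4 t \left(8 + t\right)$)
$Q{\left(15 \right)} + c{\left(23 \right)} = \frac{33 - 105}{-6 + 15} + 4 \cdot 23 \left(8 + 23\right) = \frac{33 - 105}{9} + 4 \cdot 23 \cdot 31 = \frac{1}{9} \left(-72\right) + 2852 = -8 + 2852 = 2844$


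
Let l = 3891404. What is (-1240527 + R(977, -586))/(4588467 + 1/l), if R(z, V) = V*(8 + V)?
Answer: -3509342063876/17855578837669 ≈ -0.19654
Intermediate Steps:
(-1240527 + R(977, -586))/(4588467 + 1/l) = (-1240527 - 586*(8 - 586))/(4588467 + 1/3891404) = (-1240527 - 586*(-578))/(4588467 + 1/3891404) = (-1240527 + 338708)/(17855578837669/3891404) = -901819*3891404/17855578837669 = -3509342063876/17855578837669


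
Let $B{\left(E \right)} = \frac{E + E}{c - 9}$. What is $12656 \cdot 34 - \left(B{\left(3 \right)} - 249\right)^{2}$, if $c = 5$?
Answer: $\frac{1470215}{4} \approx 3.6755 \cdot 10^{5}$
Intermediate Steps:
$B{\left(E \right)} = - \frac{E}{2}$ ($B{\left(E \right)} = \frac{E + E}{5 - 9} = \frac{2 E}{-4} = 2 E \left(- \frac{1}{4}\right) = - \frac{E}{2}$)
$12656 \cdot 34 - \left(B{\left(3 \right)} - 249\right)^{2} = 12656 \cdot 34 - \left(\left(- \frac{1}{2}\right) 3 - 249\right)^{2} = 430304 - \left(- \frac{3}{2} - 249\right)^{2} = 430304 - \left(- \frac{501}{2}\right)^{2} = 430304 - \frac{251001}{4} = \frac{1470215}{4}$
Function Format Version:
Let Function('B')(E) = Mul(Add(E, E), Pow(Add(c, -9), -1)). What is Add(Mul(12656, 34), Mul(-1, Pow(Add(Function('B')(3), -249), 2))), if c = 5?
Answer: Rational(1470215, 4) ≈ 3.6755e+5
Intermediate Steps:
Function('B')(E) = Mul(Rational(-1, 2), E) (Function('B')(E) = Mul(Add(E, E), Pow(Add(5, -9), -1)) = Mul(Mul(2, E), Pow(-4, -1)) = Mul(Mul(2, E), Rational(-1, 4)) = Mul(Rational(-1, 2), E))
Add(Mul(12656, 34), Mul(-1, Pow(Add(Function('B')(3), -249), 2))) = Add(Mul(12656, 34), Mul(-1, Pow(Add(Mul(Rational(-1, 2), 3), -249), 2))) = Add(430304, Mul(-1, Pow(Add(Rational(-3, 2), -249), 2))) = Add(430304, Mul(-1, Pow(Rational(-501, 2), 2))) = Add(430304, Mul(-1, Rational(251001, 4))) = Add(430304, Rational(-251001, 4)) = Rational(1470215, 4)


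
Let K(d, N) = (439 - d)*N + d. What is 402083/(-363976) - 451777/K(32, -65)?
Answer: 153811746243/9617337848 ≈ 15.993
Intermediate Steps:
K(d, N) = d + N*(439 - d) (K(d, N) = N*(439 - d) + d = d + N*(439 - d))
402083/(-363976) - 451777/K(32, -65) = 402083/(-363976) - 451777/(32 + 439*(-65) - 1*(-65)*32) = 402083*(-1/363976) - 451777/(32 - 28535 + 2080) = -402083/363976 - 451777/(-26423) = -402083/363976 - 451777*(-1/26423) = -402083/363976 + 451777/26423 = 153811746243/9617337848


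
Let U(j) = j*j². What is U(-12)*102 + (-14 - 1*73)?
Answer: -176343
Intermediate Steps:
U(j) = j³
U(-12)*102 + (-14 - 1*73) = (-12)³*102 + (-14 - 1*73) = -1728*102 + (-14 - 73) = -176256 - 87 = -176343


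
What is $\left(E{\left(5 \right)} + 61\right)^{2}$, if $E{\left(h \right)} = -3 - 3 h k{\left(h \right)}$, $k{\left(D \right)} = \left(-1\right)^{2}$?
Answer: $1849$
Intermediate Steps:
$k{\left(D \right)} = 1$
$E{\left(h \right)} = -3 - 3 h$ ($E{\left(h \right)} = -3 - 3 h 1 = -3 - 3 h$)
$\left(E{\left(5 \right)} + 61\right)^{2} = \left(\left(-3 - 15\right) + 61\right)^{2} = \left(-18 + 61\right)^{2} = 43^{2} = 1849$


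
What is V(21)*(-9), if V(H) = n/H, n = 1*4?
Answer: -12/7 ≈ -1.7143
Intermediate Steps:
n = 4
V(H) = 4/H
V(21)*(-9) = (4/21)*(-9) = -12/7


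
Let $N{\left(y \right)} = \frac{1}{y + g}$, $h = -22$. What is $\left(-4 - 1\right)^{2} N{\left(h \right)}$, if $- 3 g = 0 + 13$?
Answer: $- \frac{75}{79} \approx -0.94937$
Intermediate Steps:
$g = - \frac{13}{3}$ ($g = - \frac{0 + 13}{3} = \left(- \frac{1}{3}\right) 13 = - \frac{13}{3} \approx -4.3333$)
$N{\left(y \right)} = \frac{1}{- \frac{13}{3} + y}$ ($N{\left(y \right)} = \frac{1}{y - \frac{13}{3}} = \frac{1}{- \frac{13}{3} + y}$)
$\left(-4 - 1\right)^{2} N{\left(h \right)} = \left(-4 - 1\right)^{2} \frac{3}{-13 + 3 \left(-22\right)} = \left(-5\right)^{2} \frac{3}{-13 - 66} = 25 \frac{3}{-79} = 25 \cdot 3 \left(- \frac{1}{79}\right) = 25 \left(- \frac{3}{79}\right) = - \frac{75}{79}$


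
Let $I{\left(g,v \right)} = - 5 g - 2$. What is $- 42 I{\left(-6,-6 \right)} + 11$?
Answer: $-1165$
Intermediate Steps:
$I{\left(g,v \right)} = -2 - 5 g$
$- 42 I{\left(-6,-6 \right)} + 11 = - 42 \left(-2 - -30\right) + 11 = - 42 \left(-2 + 30\right) + 11 = \left(-42\right) 28 + 11 = -1176 + 11 = -1165$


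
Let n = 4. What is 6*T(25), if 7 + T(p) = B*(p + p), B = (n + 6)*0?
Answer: -42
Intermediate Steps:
B = 0 (B = (4 + 6)*0 = 10*0 = 0)
T(p) = -7 (T(p) = -7 + 0*(p + p) = -7 + 0*(2*p) = -7 + 0 = -7)
6*T(25) = 6*(-7) = -42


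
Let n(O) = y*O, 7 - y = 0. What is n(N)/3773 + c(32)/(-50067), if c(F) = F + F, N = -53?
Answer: -2688047/26986113 ≈ -0.099609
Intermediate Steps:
y = 7 (y = 7 - 1*0 = 7 + 0 = 7)
n(O) = 7*O
c(F) = 2*F
n(N)/3773 + c(32)/(-50067) = (7*(-53))/3773 + (2*32)/(-50067) = -371*1/3773 + 64*(-1/50067) = -53/539 - 64/50067 = -2688047/26986113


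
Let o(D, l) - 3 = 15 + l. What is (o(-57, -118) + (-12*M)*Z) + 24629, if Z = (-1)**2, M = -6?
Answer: 24601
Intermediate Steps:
o(D, l) = 18 + l (o(D, l) = 3 + (15 + l) = 18 + l)
Z = 1
(o(-57, -118) + (-12*M)*Z) + 24629 = ((18 - 118) - 12*(-6)*1) + 24629 = (-100 + 72*1) + 24629 = (-100 + 72) + 24629 = -28 + 24629 = 24601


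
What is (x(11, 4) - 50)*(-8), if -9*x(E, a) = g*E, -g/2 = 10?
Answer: 1840/9 ≈ 204.44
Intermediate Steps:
g = -20 (g = -2*10 = -20)
x(E, a) = 20*E/9 (x(E, a) = -(-20)*E/9 = 20*E/9)
(x(11, 4) - 50)*(-8) = ((20/9)*11 - 50)*(-8) = (220/9 - 50)*(-8) = -230/9*(-8) = 1840/9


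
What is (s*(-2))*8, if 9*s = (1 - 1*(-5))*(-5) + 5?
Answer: 400/9 ≈ 44.444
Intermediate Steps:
s = -25/9 (s = ((1 - 1*(-5))*(-5) + 5)/9 = ((1 + 5)*(-5) + 5)/9 = (6*(-5) + 5)/9 = (-30 + 5)/9 = (⅑)*(-25) = -25/9 ≈ -2.7778)
(s*(-2))*8 = -25/9*(-2)*8 = (50/9)*8 = 400/9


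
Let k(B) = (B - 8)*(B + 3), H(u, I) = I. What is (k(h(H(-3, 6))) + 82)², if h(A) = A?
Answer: 4096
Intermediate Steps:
k(B) = (-8 + B)*(3 + B)
(k(h(H(-3, 6))) + 82)² = ((-24 + 6² - 5*6) + 82)² = ((-24 + 36 - 30) + 82)² = (-18 + 82)² = 64² = 4096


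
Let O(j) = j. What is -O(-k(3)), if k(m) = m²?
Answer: 9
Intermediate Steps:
-O(-k(3)) = -(-1)*3² = -(-1)*9 = -1*(-9) = 9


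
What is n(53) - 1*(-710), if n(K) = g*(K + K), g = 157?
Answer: 17352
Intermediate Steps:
n(K) = 314*K (n(K) = 157*(K + K) = 157*(2*K) = 314*K)
n(53) - 1*(-710) = 314*53 - 1*(-710) = 16642 + 710 = 17352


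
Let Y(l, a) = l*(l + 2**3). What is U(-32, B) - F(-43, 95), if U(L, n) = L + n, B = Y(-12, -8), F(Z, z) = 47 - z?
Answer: 64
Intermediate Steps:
Y(l, a) = l*(8 + l) (Y(l, a) = l*(l + 8) = l*(8 + l))
B = 48 (B = -12*(8 - 12) = -12*(-4) = 48)
U(-32, B) - F(-43, 95) = (-32 + 48) - (47 - 1*95) = 16 - (47 - 95) = 16 - 1*(-48) = 16 + 48 = 64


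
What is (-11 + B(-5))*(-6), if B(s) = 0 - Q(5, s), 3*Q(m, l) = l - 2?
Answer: 52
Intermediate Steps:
Q(m, l) = -2/3 + l/3 (Q(m, l) = (l - 2)/3 = (-2 + l)/3 = -2/3 + l/3)
B(s) = 2/3 - s/3 (B(s) = 0 - (-2/3 + s/3) = 0 + (2/3 - s/3) = 2/3 - s/3)
(-11 + B(-5))*(-6) = (-11 + (2/3 - 1/3*(-5)))*(-6) = (-11 + (2/3 + 5/3))*(-6) = (-11 + 7/3)*(-6) = -26/3*(-6) = 52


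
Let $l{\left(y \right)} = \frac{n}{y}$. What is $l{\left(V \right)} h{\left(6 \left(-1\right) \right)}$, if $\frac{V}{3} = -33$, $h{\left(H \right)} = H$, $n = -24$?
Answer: $- \frac{16}{11} \approx -1.4545$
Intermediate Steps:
$V = -99$ ($V = 3 \left(-33\right) = -99$)
$l{\left(y \right)} = - \frac{24}{y}$
$l{\left(V \right)} h{\left(6 \left(-1\right) \right)} = - \frac{24}{-99} \cdot 6 \left(-1\right) = \left(-24\right) \left(- \frac{1}{99}\right) \left(-6\right) = \frac{8}{33} \left(-6\right) = - \frac{16}{11}$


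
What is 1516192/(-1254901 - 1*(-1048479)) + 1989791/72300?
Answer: 150557978101/7462155300 ≈ 20.176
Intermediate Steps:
1516192/(-1254901 - 1*(-1048479)) + 1989791/72300 = 1516192/(-1254901 + 1048479) + 1989791*(1/72300) = 1516192/(-206422) + 1989791/72300 = 1516192*(-1/206422) + 1989791/72300 = -758096/103211 + 1989791/72300 = 150557978101/7462155300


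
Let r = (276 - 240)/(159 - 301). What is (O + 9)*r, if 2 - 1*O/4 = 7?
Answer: 198/71 ≈ 2.7887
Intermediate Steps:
O = -20 (O = 8 - 4*7 = 8 - 28 = -20)
r = -18/71 (r = 36/(-142) = 36*(-1/142) = -18/71 ≈ -0.25352)
(O + 9)*r = (-20 + 9)*(-18/71) = -11*(-18/71) = 198/71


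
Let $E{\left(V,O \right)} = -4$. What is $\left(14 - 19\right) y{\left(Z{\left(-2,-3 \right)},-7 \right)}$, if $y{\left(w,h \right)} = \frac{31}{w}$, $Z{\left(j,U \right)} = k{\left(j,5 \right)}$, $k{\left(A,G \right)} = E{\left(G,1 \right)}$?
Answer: $\frac{155}{4} \approx 38.75$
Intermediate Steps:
$k{\left(A,G \right)} = -4$
$Z{\left(j,U \right)} = -4$
$\left(14 - 19\right) y{\left(Z{\left(-2,-3 \right)},-7 \right)} = \left(14 - 19\right) \frac{31}{-4} = - 5 \cdot 31 \left(- \frac{1}{4}\right) = \left(-5\right) \left(- \frac{31}{4}\right) = \frac{155}{4}$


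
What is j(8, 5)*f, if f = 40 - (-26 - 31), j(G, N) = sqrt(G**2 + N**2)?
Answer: 97*sqrt(89) ≈ 915.10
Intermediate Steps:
f = 97 (f = 40 - 1*(-57) = 40 + 57 = 97)
j(8, 5)*f = sqrt(8**2 + 5**2)*97 = sqrt(64 + 25)*97 = sqrt(89)*97 = 97*sqrt(89)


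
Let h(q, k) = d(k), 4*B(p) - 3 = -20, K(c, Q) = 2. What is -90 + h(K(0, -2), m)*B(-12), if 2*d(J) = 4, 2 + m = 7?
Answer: -197/2 ≈ -98.500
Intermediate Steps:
m = 5 (m = -2 + 7 = 5)
d(J) = 2 (d(J) = (½)*4 = 2)
B(p) = -17/4 (B(p) = ¾ + (¼)*(-20) = ¾ - 5 = -17/4)
h(q, k) = 2
-90 + h(K(0, -2), m)*B(-12) = -90 + 2*(-17/4) = -90 - 17/2 = -197/2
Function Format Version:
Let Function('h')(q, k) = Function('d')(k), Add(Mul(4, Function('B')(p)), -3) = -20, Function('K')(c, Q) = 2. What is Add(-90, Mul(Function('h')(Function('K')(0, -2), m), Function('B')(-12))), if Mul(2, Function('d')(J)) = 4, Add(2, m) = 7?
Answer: Rational(-197, 2) ≈ -98.500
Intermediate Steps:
m = 5 (m = Add(-2, 7) = 5)
Function('d')(J) = 2 (Function('d')(J) = Mul(Rational(1, 2), 4) = 2)
Function('B')(p) = Rational(-17, 4) (Function('B')(p) = Add(Rational(3, 4), Mul(Rational(1, 4), -20)) = Add(Rational(3, 4), -5) = Rational(-17, 4))
Function('h')(q, k) = 2
Add(-90, Mul(Function('h')(Function('K')(0, -2), m), Function('B')(-12))) = Add(-90, Mul(2, Rational(-17, 4))) = Add(-90, Rational(-17, 2)) = Rational(-197, 2)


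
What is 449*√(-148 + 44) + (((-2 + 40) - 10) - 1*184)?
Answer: -156 + 898*I*√26 ≈ -156.0 + 4578.9*I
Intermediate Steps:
449*√(-148 + 44) + (((-2 + 40) - 10) - 1*184) = 449*√(-104) + ((38 - 10) - 184) = 449*(2*I*√26) + (28 - 184) = 898*I*√26 - 156 = -156 + 898*I*√26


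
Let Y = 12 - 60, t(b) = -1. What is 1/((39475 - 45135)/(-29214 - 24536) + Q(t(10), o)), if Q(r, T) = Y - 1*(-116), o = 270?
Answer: 5375/366066 ≈ 0.014683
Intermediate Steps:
Y = -48
Q(r, T) = 68 (Q(r, T) = -48 - 1*(-116) = -48 + 116 = 68)
1/((39475 - 45135)/(-29214 - 24536) + Q(t(10), o)) = 1/((39475 - 45135)/(-29214 - 24536) + 68) = 1/(-5660/(-53750) + 68) = 1/(-5660*(-1/53750) + 68) = 1/(566/5375 + 68) = 1/(366066/5375) = 5375/366066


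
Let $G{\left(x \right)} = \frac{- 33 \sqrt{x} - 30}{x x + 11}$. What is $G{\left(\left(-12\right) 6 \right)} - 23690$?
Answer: $- \frac{24613916}{1039} - \frac{198 i \sqrt{2}}{5195} \approx -23690.0 - 0.053901 i$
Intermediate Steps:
$G{\left(x \right)} = \frac{-30 - 33 \sqrt{x}}{11 + x^{2}}$ ($G{\left(x \right)} = \frac{-30 - 33 \sqrt{x}}{x^{2} + 11} = \frac{-30 - 33 \sqrt{x}}{11 + x^{2}}$)
$G{\left(\left(-12\right) 6 \right)} - 23690 = \frac{3 \left(-10 - 11 \sqrt{\left(-12\right) 6}\right)}{11 + \left(\left(-12\right) 6\right)^{2}} - 23690 = \frac{3 \left(-10 - 11 \sqrt{-72}\right)}{11 + \left(-72\right)^{2}} - 23690 = \frac{3 \left(-10 - 11 \cdot 6 i \sqrt{2}\right)}{11 + 5184} - 23690 = \frac{3 \left(-10 - 66 i \sqrt{2}\right)}{5195} - 23690 = 3 \cdot \frac{1}{5195} \left(-10 - 66 i \sqrt{2}\right) - 23690 = \left(- \frac{6}{1039} - \frac{198 i \sqrt{2}}{5195}\right) - 23690 = - \frac{24613916}{1039} - \frac{198 i \sqrt{2}}{5195}$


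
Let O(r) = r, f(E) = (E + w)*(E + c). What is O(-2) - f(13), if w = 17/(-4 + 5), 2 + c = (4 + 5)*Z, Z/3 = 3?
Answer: -2762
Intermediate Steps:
Z = 9 (Z = 3*3 = 9)
c = 79 (c = -2 + (4 + 5)*9 = -2 + 9*9 = -2 + 81 = 79)
w = 17 (w = 17/1 = 17*1 = 17)
f(E) = (17 + E)*(79 + E) (f(E) = (E + 17)*(E + 79) = (17 + E)*(79 + E))
O(-2) - f(13) = -2 - (1343 + 13² + 96*13) = -2 - (1343 + 169 + 1248) = -2 - 1*2760 = -2 - 2760 = -2762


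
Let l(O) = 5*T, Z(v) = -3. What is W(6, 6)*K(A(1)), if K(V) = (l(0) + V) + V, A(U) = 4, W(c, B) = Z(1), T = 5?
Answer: -99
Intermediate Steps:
l(O) = 25 (l(O) = 5*5 = 25)
W(c, B) = -3
K(V) = 25 + 2*V (K(V) = (25 + V) + V = 25 + 2*V)
W(6, 6)*K(A(1)) = -3*(25 + 2*4) = -3*(25 + 8) = -3*33 = -99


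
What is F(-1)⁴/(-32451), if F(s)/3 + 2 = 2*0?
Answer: -432/10817 ≈ -0.039937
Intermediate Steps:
F(s) = -6 (F(s) = -6 + 3*(2*0) = -6 + 3*0 = -6 + 0 = -6)
F(-1)⁴/(-32451) = (-6)⁴/(-32451) = 1296*(-1/32451) = -432/10817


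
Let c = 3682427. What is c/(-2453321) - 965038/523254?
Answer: -2147196324328/641855013267 ≈ -3.3453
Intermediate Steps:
c/(-2453321) - 965038/523254 = 3682427/(-2453321) - 965038/523254 = 3682427*(-1/2453321) - 965038*1/523254 = -3682427/2453321 - 482519/261627 = -2147196324328/641855013267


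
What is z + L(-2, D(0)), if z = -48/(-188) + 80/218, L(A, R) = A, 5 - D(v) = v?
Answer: -7058/5123 ≈ -1.3777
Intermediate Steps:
D(v) = 5 - v
z = 3188/5123 (z = -48*(-1/188) + 80*(1/218) = 12/47 + 40/109 = 3188/5123 ≈ 0.62229)
z + L(-2, D(0)) = 3188/5123 - 2 = -7058/5123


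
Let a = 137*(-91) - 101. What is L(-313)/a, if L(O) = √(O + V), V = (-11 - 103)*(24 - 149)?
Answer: -√13937/12568 ≈ -0.0093933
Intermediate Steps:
V = 14250 (V = -114*(-125) = 14250)
a = -12568 (a = -12467 - 101 = -12568)
L(O) = √(14250 + O) (L(O) = √(O + 14250) = √(14250 + O))
L(-313)/a = √(14250 - 313)/(-12568) = √13937*(-1/12568) = -√13937/12568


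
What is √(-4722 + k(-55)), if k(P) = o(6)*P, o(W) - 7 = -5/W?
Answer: I*√182202/6 ≈ 71.142*I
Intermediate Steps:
o(W) = 7 - 5/W
k(P) = 37*P/6 (k(P) = (7 - 5/6)*P = (7 - 5*⅙)*P = (7 - ⅚)*P = 37*P/6)
√(-4722 + k(-55)) = √(-4722 + (37/6)*(-55)) = √(-4722 - 2035/6) = √(-30367/6) = I*√182202/6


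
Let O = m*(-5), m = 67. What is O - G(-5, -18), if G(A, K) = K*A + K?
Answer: -407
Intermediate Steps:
G(A, K) = K + A*K (G(A, K) = A*K + K = K + A*K)
O = -335 (O = 67*(-5) = -335)
O - G(-5, -18) = -335 - (-18)*(1 - 5) = -335 - (-18)*(-4) = -335 - 1*72 = -335 - 72 = -407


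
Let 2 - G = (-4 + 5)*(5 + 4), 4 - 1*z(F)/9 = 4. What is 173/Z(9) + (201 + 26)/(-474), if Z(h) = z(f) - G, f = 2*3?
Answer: 80413/3318 ≈ 24.235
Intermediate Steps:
f = 6
z(F) = 0 (z(F) = 36 - 9*4 = 36 - 36 = 0)
G = -7 (G = 2 - (-4 + 5)*(5 + 4) = 2 - 9 = -7)
Z(h) = 7 (Z(h) = 0 - 1*(-7) = 0 + 7 = 7)
173/Z(9) + (201 + 26)/(-474) = 173/7 + (201 + 26)/(-474) = 173*(1/7) + 227*(-1/474) = 173/7 - 227/474 = 80413/3318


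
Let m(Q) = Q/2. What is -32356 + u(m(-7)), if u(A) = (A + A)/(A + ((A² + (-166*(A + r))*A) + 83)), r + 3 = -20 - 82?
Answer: -8146820144/251787 ≈ -32356.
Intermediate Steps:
m(Q) = Q/2 (m(Q) = Q*(½) = Q/2)
r = -105 (r = -3 + (-20 - 82) = -3 - 102 = -105)
u(A) = 2*A/(83 + A + A² + A*(17430 - 166*A)) (u(A) = (A + A)/(A + ((A² + (-166*(A - 105))*A) + 83)) = (2*A)/(A + ((A² + (-166*(-105 + A))*A) + 83)) = (2*A)/(A + ((A² + (17430 - 166*A)*A) + 83)) = (2*A)/(A + ((A² + A*(17430 - 166*A)) + 83)) = (2*A)/(A + (83 + A² + A*(17430 - 166*A))) = (2*A)/(83 + A + A² + A*(17430 - 166*A)) = 2*A/(83 + A + A² + A*(17430 - 166*A)))
-32356 + u(m(-7)) = -32356 + 2*((½)*(-7))/(83 - 165*((½)*(-7))² + 17431*((½)*(-7))) = -32356 + 2*(-7/2)/(83 - 165*(-7/2)² + 17431*(-7/2)) = -32356 + 2*(-7/2)/(83 - 165*49/4 - 122017/2) = -32356 + 2*(-7/2)/(83 - 8085/4 - 122017/2) = -32356 + 2*(-7/2)/(-251787/4) = -32356 + 2*(-7/2)*(-4/251787) = -32356 + 28/251787 = -8146820144/251787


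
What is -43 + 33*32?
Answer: 1013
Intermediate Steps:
-43 + 33*32 = -43 + 1056 = 1013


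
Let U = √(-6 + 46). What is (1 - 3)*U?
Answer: -4*√10 ≈ -12.649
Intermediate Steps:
U = 2*√10 (U = √40 = 2*√10 ≈ 6.3246)
(1 - 3)*U = (1 - 3)*(2*√10) = -4*√10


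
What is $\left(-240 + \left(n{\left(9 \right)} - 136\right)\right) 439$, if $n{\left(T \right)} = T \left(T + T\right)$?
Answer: $-93946$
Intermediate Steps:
$n{\left(T \right)} = 2 T^{2}$ ($n{\left(T \right)} = T 2 T = 2 T^{2}$)
$\left(-240 + \left(n{\left(9 \right)} - 136\right)\right) 439 = \left(-240 - \left(136 - 2 \cdot 9^{2}\right)\right) 439 = \left(-240 + \left(2 \cdot 81 - 136\right)\right) 439 = \left(-240 + \left(162 - 136\right)\right) 439 = \left(-240 + 26\right) 439 = \left(-214\right) 439 = -93946$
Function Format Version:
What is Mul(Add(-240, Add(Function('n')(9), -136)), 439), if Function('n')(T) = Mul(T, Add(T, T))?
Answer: -93946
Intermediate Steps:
Function('n')(T) = Mul(2, Pow(T, 2)) (Function('n')(T) = Mul(T, Mul(2, T)) = Mul(2, Pow(T, 2)))
Mul(Add(-240, Add(Function('n')(9), -136)), 439) = Mul(Add(-240, Add(Mul(2, Pow(9, 2)), -136)), 439) = Mul(Add(-240, Add(Mul(2, 81), -136)), 439) = Mul(Add(-240, Add(162, -136)), 439) = Mul(Add(-240, 26), 439) = Mul(-214, 439) = -93946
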